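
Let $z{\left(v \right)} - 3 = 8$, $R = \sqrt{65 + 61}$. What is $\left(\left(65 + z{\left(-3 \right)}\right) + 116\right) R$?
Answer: $576 \sqrt{14} \approx 2155.2$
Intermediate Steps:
$R = 3 \sqrt{14}$ ($R = \sqrt{126} = 3 \sqrt{14} \approx 11.225$)
$z{\left(v \right)} = 11$ ($z{\left(v \right)} = 3 + 8 = 11$)
$\left(\left(65 + z{\left(-3 \right)}\right) + 116\right) R = \left(\left(65 + 11\right) + 116\right) 3 \sqrt{14} = \left(76 + 116\right) 3 \sqrt{14} = 192 \cdot 3 \sqrt{14} = 576 \sqrt{14}$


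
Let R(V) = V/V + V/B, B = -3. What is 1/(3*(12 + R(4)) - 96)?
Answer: -1/61 ≈ -0.016393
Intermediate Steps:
R(V) = 1 - V/3 (R(V) = V/V + V/(-3) = 1 + V*(-⅓) = 1 - V/3)
1/(3*(12 + R(4)) - 96) = 1/(3*(12 + (1 - ⅓*4)) - 96) = 1/(3*(12 + (1 - 4/3)) - 96) = 1/(3*(12 - ⅓) - 96) = 1/(3*(35/3) - 96) = 1/(35 - 96) = 1/(-61) = -1/61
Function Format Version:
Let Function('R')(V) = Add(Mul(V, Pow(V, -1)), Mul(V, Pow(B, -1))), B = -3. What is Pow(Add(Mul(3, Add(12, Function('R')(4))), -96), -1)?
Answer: Rational(-1, 61) ≈ -0.016393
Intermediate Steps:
Function('R')(V) = Add(1, Mul(Rational(-1, 3), V)) (Function('R')(V) = Add(Mul(V, Pow(V, -1)), Mul(V, Pow(-3, -1))) = Add(1, Mul(V, Rational(-1, 3))) = Add(1, Mul(Rational(-1, 3), V)))
Pow(Add(Mul(3, Add(12, Function('R')(4))), -96), -1) = Pow(Add(Mul(3, Add(12, Add(1, Mul(Rational(-1, 3), 4)))), -96), -1) = Pow(Add(Mul(3, Add(12, Add(1, Rational(-4, 3)))), -96), -1) = Pow(Add(Mul(3, Add(12, Rational(-1, 3))), -96), -1) = Pow(Add(Mul(3, Rational(35, 3)), -96), -1) = Pow(Add(35, -96), -1) = Pow(-61, -1) = Rational(-1, 61)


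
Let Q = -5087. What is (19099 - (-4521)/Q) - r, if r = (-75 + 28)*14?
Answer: 100499338/5087 ≈ 19756.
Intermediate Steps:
r = -658 (r = -47*14 = -658)
(19099 - (-4521)/Q) - r = (19099 - (-4521)/(-5087)) - 1*(-658) = (19099 - (-4521)*(-1)/5087) + 658 = (19099 - 1*4521/5087) + 658 = (19099 - 4521/5087) + 658 = 97152092/5087 + 658 = 100499338/5087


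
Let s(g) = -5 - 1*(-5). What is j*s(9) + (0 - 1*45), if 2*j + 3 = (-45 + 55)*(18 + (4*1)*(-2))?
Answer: -45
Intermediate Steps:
s(g) = 0 (s(g) = -5 + 5 = 0)
j = 97/2 (j = -3/2 + ((-45 + 55)*(18 + (4*1)*(-2)))/2 = -3/2 + (10*(18 + 4*(-2)))/2 = -3/2 + (10*(18 - 8))/2 = -3/2 + (10*10)/2 = -3/2 + (½)*100 = -3/2 + 50 = 97/2 ≈ 48.500)
j*s(9) + (0 - 1*45) = (97/2)*0 + (0 - 1*45) = 0 + (0 - 45) = 0 - 45 = -45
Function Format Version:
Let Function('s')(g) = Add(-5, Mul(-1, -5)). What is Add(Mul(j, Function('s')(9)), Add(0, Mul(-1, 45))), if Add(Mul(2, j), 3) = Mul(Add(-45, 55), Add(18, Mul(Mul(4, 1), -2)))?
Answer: -45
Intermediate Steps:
Function('s')(g) = 0 (Function('s')(g) = Add(-5, 5) = 0)
j = Rational(97, 2) (j = Add(Rational(-3, 2), Mul(Rational(1, 2), Mul(Add(-45, 55), Add(18, Mul(Mul(4, 1), -2))))) = Add(Rational(-3, 2), Mul(Rational(1, 2), Mul(10, Add(18, Mul(4, -2))))) = Add(Rational(-3, 2), Mul(Rational(1, 2), Mul(10, Add(18, -8)))) = Add(Rational(-3, 2), Mul(Rational(1, 2), Mul(10, 10))) = Add(Rational(-3, 2), Mul(Rational(1, 2), 100)) = Add(Rational(-3, 2), 50) = Rational(97, 2) ≈ 48.500)
Add(Mul(j, Function('s')(9)), Add(0, Mul(-1, 45))) = Add(Mul(Rational(97, 2), 0), Add(0, Mul(-1, 45))) = Add(0, Add(0, -45)) = Add(0, -45) = -45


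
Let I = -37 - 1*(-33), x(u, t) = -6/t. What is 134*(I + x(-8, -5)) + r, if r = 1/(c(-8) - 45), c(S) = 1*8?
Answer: -69417/185 ≈ -375.23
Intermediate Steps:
c(S) = 8
I = -4 (I = -37 + 33 = -4)
r = -1/37 (r = 1/(8 - 45) = 1/(-37) = -1/37 ≈ -0.027027)
134*(I + x(-8, -5)) + r = 134*(-4 - 6/(-5)) - 1/37 = 134*(-4 - 6*(-1/5)) - 1/37 = 134*(-4 + 6/5) - 1/37 = 134*(-14/5) - 1/37 = -1876/5 - 1/37 = -69417/185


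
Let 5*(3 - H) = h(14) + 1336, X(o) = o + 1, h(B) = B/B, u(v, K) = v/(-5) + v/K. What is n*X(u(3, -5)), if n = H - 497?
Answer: 3807/25 ≈ 152.28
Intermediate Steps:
u(v, K) = -v/5 + v/K (u(v, K) = v*(-⅕) + v/K = -v/5 + v/K)
h(B) = 1
X(o) = 1 + o
H = -1322/5 (H = 3 - (1 + 1336)/5 = 3 - ⅕*1337 = 3 - 1337/5 = -1322/5 ≈ -264.40)
n = -3807/5 (n = -1322/5 - 497 = -3807/5 ≈ -761.40)
n*X(u(3, -5)) = -3807*(1 + (-⅕*3 + 3/(-5)))/5 = -3807*(1 + (-⅗ + 3*(-⅕)))/5 = -3807*(1 + (-⅗ - ⅗))/5 = -3807*(1 - 6/5)/5 = -3807/5*(-⅕) = 3807/25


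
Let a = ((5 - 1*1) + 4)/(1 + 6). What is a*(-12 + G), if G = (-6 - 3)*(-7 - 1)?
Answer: 480/7 ≈ 68.571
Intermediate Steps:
G = 72 (G = -9*(-8) = 72)
a = 8/7 (a = ((5 - 1) + 4)/7 = (4 + 4)*(1/7) = 8*(1/7) = 8/7 ≈ 1.1429)
a*(-12 + G) = 8*(-12 + 72)/7 = (8/7)*60 = 480/7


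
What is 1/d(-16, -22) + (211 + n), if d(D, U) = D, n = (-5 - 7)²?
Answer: 5679/16 ≈ 354.94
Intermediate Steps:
n = 144 (n = (-12)² = 144)
1/d(-16, -22) + (211 + n) = 1/(-16) + (211 + 144) = -1/16 + 355 = 5679/16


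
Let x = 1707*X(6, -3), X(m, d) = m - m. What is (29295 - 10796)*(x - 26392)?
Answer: -488225608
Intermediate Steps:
X(m, d) = 0
x = 0 (x = 1707*0 = 0)
(29295 - 10796)*(x - 26392) = (29295 - 10796)*(0 - 26392) = 18499*(-26392) = -488225608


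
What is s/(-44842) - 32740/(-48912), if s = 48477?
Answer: -112872493/274163988 ≈ -0.41170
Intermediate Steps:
s/(-44842) - 32740/(-48912) = 48477/(-44842) - 32740/(-48912) = 48477*(-1/44842) - 32740*(-1/48912) = -48477/44842 + 8185/12228 = -112872493/274163988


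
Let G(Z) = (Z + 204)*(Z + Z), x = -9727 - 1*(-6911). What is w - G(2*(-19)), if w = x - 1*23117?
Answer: -13317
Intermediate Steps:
x = -2816 (x = -9727 + 6911 = -2816)
G(Z) = 2*Z*(204 + Z) (G(Z) = (204 + Z)*(2*Z) = 2*Z*(204 + Z))
w = -25933 (w = -2816 - 1*23117 = -2816 - 23117 = -25933)
w - G(2*(-19)) = -25933 - 2*2*(-19)*(204 + 2*(-19)) = -25933 - 2*(-38)*(204 - 38) = -25933 - 2*(-38)*166 = -25933 - 1*(-12616) = -25933 + 12616 = -13317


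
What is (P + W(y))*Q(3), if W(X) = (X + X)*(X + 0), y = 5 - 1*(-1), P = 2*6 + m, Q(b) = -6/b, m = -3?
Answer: -162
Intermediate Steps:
P = 9 (P = 2*6 - 3 = 12 - 3 = 9)
y = 6 (y = 5 + 1 = 6)
W(X) = 2*X**2 (W(X) = (2*X)*X = 2*X**2)
(P + W(y))*Q(3) = (9 + 2*6**2)*(-6/3) = (9 + 2*36)*(-6*1/3) = (9 + 72)*(-2) = 81*(-2) = -162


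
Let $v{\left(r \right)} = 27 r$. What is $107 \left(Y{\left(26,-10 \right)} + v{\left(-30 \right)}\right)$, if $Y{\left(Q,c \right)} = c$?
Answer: $-87740$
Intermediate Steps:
$107 \left(Y{\left(26,-10 \right)} + v{\left(-30 \right)}\right) = 107 \left(-10 + 27 \left(-30\right)\right) = 107 \left(-10 - 810\right) = 107 \left(-820\right) = -87740$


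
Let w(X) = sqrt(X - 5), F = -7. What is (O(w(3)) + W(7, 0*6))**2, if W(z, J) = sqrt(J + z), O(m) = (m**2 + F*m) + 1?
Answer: (-1 + sqrt(7) - 7*I*sqrt(2))**2 ≈ -95.292 - 32.584*I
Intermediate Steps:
w(X) = sqrt(-5 + X)
O(m) = 1 + m**2 - 7*m (O(m) = (m**2 - 7*m) + 1 = 1 + m**2 - 7*m)
(O(w(3)) + W(7, 0*6))**2 = ((1 + (sqrt(-5 + 3))**2 - 7*sqrt(-5 + 3)) + sqrt(0*6 + 7))**2 = ((1 + (sqrt(-2))**2 - 7*I*sqrt(2)) + sqrt(0 + 7))**2 = ((1 + (I*sqrt(2))**2 - 7*I*sqrt(2)) + sqrt(7))**2 = ((1 - 2 - 7*I*sqrt(2)) + sqrt(7))**2 = ((-1 - 7*I*sqrt(2)) + sqrt(7))**2 = (-1 + sqrt(7) - 7*I*sqrt(2))**2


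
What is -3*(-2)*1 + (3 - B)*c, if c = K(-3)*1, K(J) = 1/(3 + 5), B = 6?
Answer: 45/8 ≈ 5.6250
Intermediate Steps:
K(J) = 1/8
c = 1/8 (c = (1/8)*1 = 1/8 ≈ 0.12500)
-3*(-2)*1 + (3 - B)*c = -3*(-2)*1 + (3 - 1*6)*(1/8) = 6*1 + (3 - 6)*(1/8) = 6 - 3*1/8 = 6 - 3/8 = 45/8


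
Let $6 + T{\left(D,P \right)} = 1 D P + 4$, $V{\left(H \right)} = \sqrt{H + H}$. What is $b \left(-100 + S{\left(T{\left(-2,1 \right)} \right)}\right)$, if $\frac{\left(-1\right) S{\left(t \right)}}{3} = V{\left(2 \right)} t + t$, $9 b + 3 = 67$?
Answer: $- \frac{4096}{9} \approx -455.11$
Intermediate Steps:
$b = \frac{64}{9}$ ($b = - \frac{1}{3} + \frac{1}{9} \cdot 67 = - \frac{1}{3} + \frac{67}{9} = \frac{64}{9} \approx 7.1111$)
$V{\left(H \right)} = \sqrt{2} \sqrt{H}$ ($V{\left(H \right)} = \sqrt{2 H} = \sqrt{2} \sqrt{H}$)
$T{\left(D,P \right)} = -2 + D P$ ($T{\left(D,P \right)} = -6 + \left(1 D P + 4\right) = -6 + \left(D P + 4\right) = -6 + \left(4 + D P\right) = -2 + D P$)
$S{\left(t \right)} = - 9 t$ ($S{\left(t \right)} = - 3 \left(\sqrt{2} \sqrt{2} t + t\right) = - 3 \left(2 t + t\right) = - 3 \cdot 3 t = - 9 t$)
$b \left(-100 + S{\left(T{\left(-2,1 \right)} \right)}\right) = \frac{64 \left(-100 - 9 \left(-2 - 2\right)\right)}{9} = \frac{64 \left(-100 - -36\right)}{9} = \frac{64 \left(-100 + 36\right)}{9} = \frac{64}{9} \left(-64\right) = - \frac{4096}{9}$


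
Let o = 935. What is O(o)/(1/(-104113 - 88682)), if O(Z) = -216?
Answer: 41643720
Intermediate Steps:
O(o)/(1/(-104113 - 88682)) = -216/(1/(-104113 - 88682)) = -216/(1/(-192795)) = -216/(-1/192795) = -216*(-192795) = 41643720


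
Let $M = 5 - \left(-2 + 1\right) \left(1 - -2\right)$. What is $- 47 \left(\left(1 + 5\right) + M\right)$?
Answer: $-658$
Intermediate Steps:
$M = 8$ ($M = 5 - - (1 + 2) = 5 - \left(-1\right) 3 = 5 - -3 = 5 + 3 = 8$)
$- 47 \left(\left(1 + 5\right) + M\right) = - 47 \left(\left(1 + 5\right) + 8\right) = - 47 \left(6 + 8\right) = \left(-47\right) 14 = -658$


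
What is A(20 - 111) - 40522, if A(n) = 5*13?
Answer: -40457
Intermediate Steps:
A(n) = 65
A(20 - 111) - 40522 = 65 - 40522 = -40457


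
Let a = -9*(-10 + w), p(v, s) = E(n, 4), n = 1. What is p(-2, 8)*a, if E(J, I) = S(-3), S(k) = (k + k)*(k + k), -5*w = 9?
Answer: 19116/5 ≈ 3823.2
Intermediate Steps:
w = -9/5 (w = -1/5*9 = -9/5 ≈ -1.8000)
S(k) = 4*k**2 (S(k) = (2*k)*(2*k) = 4*k**2)
E(J, I) = 36 (E(J, I) = 4*(-3)**2 = 4*9 = 36)
p(v, s) = 36
a = 531/5 (a = -9*(-10 - 9/5) = -9*(-59/5) = 531/5 ≈ 106.20)
p(-2, 8)*a = 36*(531/5) = 19116/5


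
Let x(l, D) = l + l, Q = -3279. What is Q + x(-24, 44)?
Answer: -3327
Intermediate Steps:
x(l, D) = 2*l
Q + x(-24, 44) = -3279 + 2*(-24) = -3279 - 48 = -3327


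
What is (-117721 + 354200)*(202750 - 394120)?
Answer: -45254986230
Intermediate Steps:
(-117721 + 354200)*(202750 - 394120) = 236479*(-191370) = -45254986230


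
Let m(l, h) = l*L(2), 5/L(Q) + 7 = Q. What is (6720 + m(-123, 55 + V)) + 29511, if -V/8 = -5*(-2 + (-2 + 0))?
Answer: 36354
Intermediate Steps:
L(Q) = 5/(-7 + Q)
V = -160 (V = -(-40)*(-2 + (-2 + 0)) = -(-40)*(-2 - 2) = -(-40)*(-4) = -8*20 = -160)
m(l, h) = -l (m(l, h) = l*(5/(-7 + 2)) = l*(5/(-5)) = l*(5*(-1/5)) = l*(-1) = -l)
(6720 + m(-123, 55 + V)) + 29511 = (6720 - 1*(-123)) + 29511 = (6720 + 123) + 29511 = 6843 + 29511 = 36354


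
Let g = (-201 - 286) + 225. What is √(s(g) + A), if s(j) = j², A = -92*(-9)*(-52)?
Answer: 2*√6397 ≈ 159.96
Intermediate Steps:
A = -43056 (A = 828*(-52) = -43056)
g = -262 (g = -487 + 225 = -262)
√(s(g) + A) = √((-262)² - 43056) = √(68644 - 43056) = √25588 = 2*√6397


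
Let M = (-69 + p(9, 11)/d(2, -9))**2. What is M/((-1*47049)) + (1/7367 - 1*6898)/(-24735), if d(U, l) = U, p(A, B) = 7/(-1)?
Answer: 127387316647/762079815956 ≈ 0.16716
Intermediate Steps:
p(A, B) = -7 (p(A, B) = 7*(-1) = -7)
M = 21025/4 (M = (-69 - 7/2)**2 = (-145/2)**2 = 21025/4 ≈ 5256.3)
M/((-1*47049)) + (1/7367 - 1*6898)/(-24735) = 21025/(4*((-1*47049))) + (1/7367 - 1*6898)/(-24735) = (21025/4)/(-47049) + (1/7367 - 6898)*(-1/24735) = (21025/4)*(-1/47049) - 50817565/7367*(-1/24735) = -21025/188196 + 10163513/36444549 = 127387316647/762079815956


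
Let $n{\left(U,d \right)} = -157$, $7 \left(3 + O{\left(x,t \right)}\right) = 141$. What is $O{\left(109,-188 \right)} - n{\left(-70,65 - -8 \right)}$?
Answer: $\frac{1219}{7} \approx 174.14$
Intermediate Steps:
$O{\left(x,t \right)} = \frac{120}{7}$ ($O{\left(x,t \right)} = -3 + \frac{1}{7} \cdot 141 = -3 + \frac{141}{7} = \frac{120}{7}$)
$O{\left(109,-188 \right)} - n{\left(-70,65 - -8 \right)} = \frac{120}{7} - -157 = \frac{120}{7} + 157 = \frac{1219}{7}$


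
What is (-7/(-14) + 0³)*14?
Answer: 7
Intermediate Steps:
(-7/(-14) + 0³)*14 = (-7*(-1/14) + 0)*14 = (½ + 0)*14 = (½)*14 = 7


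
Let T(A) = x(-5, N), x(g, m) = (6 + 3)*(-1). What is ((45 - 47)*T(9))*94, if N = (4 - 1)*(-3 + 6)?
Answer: 1692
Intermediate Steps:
N = 9 (N = 3*3 = 9)
x(g, m) = -9 (x(g, m) = 9*(-1) = -9)
T(A) = -9
((45 - 47)*T(9))*94 = ((45 - 47)*(-9))*94 = -2*(-9)*94 = 18*94 = 1692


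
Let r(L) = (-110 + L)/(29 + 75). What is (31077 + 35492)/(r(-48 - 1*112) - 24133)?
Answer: -3461588/1255051 ≈ -2.7581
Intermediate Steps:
r(L) = -55/52 + L/104 (r(L) = (-110 + L)/104 = (-110 + L)*(1/104) = -55/52 + L/104)
(31077 + 35492)/(r(-48 - 1*112) - 24133) = (31077 + 35492)/((-55/52 + (-48 - 1*112)/104) - 24133) = 66569/((-55/52 + (-48 - 112)/104) - 24133) = 66569/((-55/52 + (1/104)*(-160)) - 24133) = 66569/((-55/52 - 20/13) - 24133) = 66569/(-135/52 - 24133) = 66569/(-1255051/52) = 66569*(-52/1255051) = -3461588/1255051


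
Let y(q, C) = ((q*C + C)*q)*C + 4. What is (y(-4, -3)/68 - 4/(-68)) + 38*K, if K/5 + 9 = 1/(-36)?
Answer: -524353/306 ≈ -1713.6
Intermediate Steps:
y(q, C) = 4 + C*q*(C + C*q) (y(q, C) = ((C*q + C)*q)*C + 4 = ((C + C*q)*q)*C + 4 = (q*(C + C*q))*C + 4 = C*q*(C + C*q) + 4 = 4 + C*q*(C + C*q))
K = -1625/36 (K = -45 + 5/(-36) = -45 + 5*(-1/36) = -45 - 5/36 = -1625/36 ≈ -45.139)
(y(-4, -3)/68 - 4/(-68)) + 38*K = ((4 - 4*(-3)² + (-3)²*(-4)²)/68 - 4/(-68)) + 38*(-1625/36) = ((4 - 4*9 + 9*16)*(1/68) - 4*(-1/68)) - 30875/18 = ((4 - 36 + 144)*(1/68) + 1/17) - 30875/18 = (112*(1/68) + 1/17) - 30875/18 = (28/17 + 1/17) - 30875/18 = 29/17 - 30875/18 = -524353/306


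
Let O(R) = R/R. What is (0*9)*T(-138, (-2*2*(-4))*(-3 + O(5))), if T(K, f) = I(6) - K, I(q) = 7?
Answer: 0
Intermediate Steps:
O(R) = 1
T(K, f) = 7 - K
(0*9)*T(-138, (-2*2*(-4))*(-3 + O(5))) = (0*9)*(7 - 1*(-138)) = 0*(7 + 138) = 0*145 = 0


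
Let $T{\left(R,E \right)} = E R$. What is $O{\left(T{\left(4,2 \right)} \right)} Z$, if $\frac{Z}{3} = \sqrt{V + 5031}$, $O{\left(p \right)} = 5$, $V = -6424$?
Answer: $15 i \sqrt{1393} \approx 559.84 i$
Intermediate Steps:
$Z = 3 i \sqrt{1393}$ ($Z = 3 \sqrt{-6424 + 5031} = 3 \sqrt{-1393} = 3 i \sqrt{1393} \approx 111.97 i$)
$O{\left(T{\left(4,2 \right)} \right)} Z = 5 \cdot 3 i \sqrt{1393} = 15 i \sqrt{1393}$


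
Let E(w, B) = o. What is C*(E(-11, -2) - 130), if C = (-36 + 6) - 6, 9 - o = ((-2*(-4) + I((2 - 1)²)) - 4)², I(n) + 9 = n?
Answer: 4932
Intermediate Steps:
I(n) = -9 + n
o = -7 (o = 9 - ((-2*(-4) + (-9 + (2 - 1)²)) - 4)² = 9 - ((8 + (-9 + 1²)) - 4)² = 9 - ((8 + (-9 + 1)) - 4)² = 9 - ((8 - 8) - 4)² = 9 - (0 - 4)² = 9 - 1*(-4)² = 9 - 1*16 = 9 - 16 = -7)
E(w, B) = -7
C = -36 (C = -30 - 6 = -36)
C*(E(-11, -2) - 130) = -36*(-7 - 130) = -36*(-137) = 4932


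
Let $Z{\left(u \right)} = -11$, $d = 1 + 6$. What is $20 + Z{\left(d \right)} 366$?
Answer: $-4006$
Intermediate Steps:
$d = 7$
$20 + Z{\left(d \right)} 366 = 20 - 4026 = -4006$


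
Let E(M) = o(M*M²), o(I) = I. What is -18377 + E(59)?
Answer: 187002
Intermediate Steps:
E(M) = M³ (E(M) = M*M² = M³)
-18377 + E(59) = -18377 + 59³ = -18377 + 205379 = 187002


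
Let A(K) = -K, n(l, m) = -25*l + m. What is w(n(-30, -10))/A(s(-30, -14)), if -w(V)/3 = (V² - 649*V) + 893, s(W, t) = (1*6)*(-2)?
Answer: -68233/4 ≈ -17058.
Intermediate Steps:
n(l, m) = m - 25*l
s(W, t) = -12 (s(W, t) = 6*(-2) = -12)
w(V) = -2679 - 3*V² + 1947*V (w(V) = -3*((V² - 649*V) + 893) = -3*(893 + V² - 649*V) = -2679 - 3*V² + 1947*V)
w(n(-30, -10))/A(s(-30, -14)) = (-2679 - 3*(-10 - 25*(-30))² + 1947*(-10 - 25*(-30)))/((-1*(-12))) = (-2679 - 3*(-10 + 750)² + 1947*(-10 + 750))/12 = (-2679 - 3*740² + 1947*740)*(1/12) = (-2679 - 3*547600 + 1440780)*(1/12) = (-2679 - 1642800 + 1440780)*(1/12) = -204699*1/12 = -68233/4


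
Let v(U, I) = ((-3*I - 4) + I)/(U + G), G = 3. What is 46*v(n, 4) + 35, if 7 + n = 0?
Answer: 173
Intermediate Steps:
n = -7 (n = -7 + 0 = -7)
v(U, I) = (-4 - 2*I)/(3 + U) (v(U, I) = ((-3*I - 4) + I)/(U + 3) = ((-4 - 3*I) + I)/(3 + U) = (-4 - 2*I)/(3 + U))
46*v(n, 4) + 35 = 46*(2*(-2 - 1*4)/(3 - 7)) + 35 = 46*(2*(-2 - 4)/(-4)) + 35 = 46*(2*(-¼)*(-6)) + 35 = 46*3 + 35 = 138 + 35 = 173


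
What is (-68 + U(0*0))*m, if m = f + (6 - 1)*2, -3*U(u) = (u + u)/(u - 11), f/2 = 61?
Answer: -8976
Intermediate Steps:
f = 122 (f = 2*61 = 122)
U(u) = -2*u/(3*(-11 + u)) (U(u) = -(u + u)/(3*(u - 11)) = -2*u/(3*(-11 + u)))
m = 132 (m = 122 + (6 - 1)*2 = 122 + 5*2 = 122 + 10 = 132)
(-68 + U(0*0))*m = (-68 - 2*0*0/(-33 + 3*(0*0)))*132 = (-68 - 2*0/(-33 + 3*0))*132 = (-68 - 2*0/(-33 + 0))*132 = (-68 - 2*0/(-33))*132 = (-68 - 2*0*(-1/33))*132 = (-68 + 0)*132 = -68*132 = -8976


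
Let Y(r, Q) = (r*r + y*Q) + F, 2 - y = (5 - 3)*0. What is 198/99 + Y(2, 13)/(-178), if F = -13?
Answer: 339/178 ≈ 1.9045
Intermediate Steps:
y = 2 (y = 2 - (5 - 3)*0 = 2 - 2*0 = 2 - 1*0 = 2 + 0 = 2)
Y(r, Q) = -13 + r² + 2*Q (Y(r, Q) = (r*r + 2*Q) - 13 = (r² + 2*Q) - 13 = -13 + r² + 2*Q)
198/99 + Y(2, 13)/(-178) = 198/99 + (-13 + 2² + 2*13)/(-178) = 198*(1/99) + (-13 + 4 + 26)*(-1/178) = 2 + 17*(-1/178) = 2 - 17/178 = 339/178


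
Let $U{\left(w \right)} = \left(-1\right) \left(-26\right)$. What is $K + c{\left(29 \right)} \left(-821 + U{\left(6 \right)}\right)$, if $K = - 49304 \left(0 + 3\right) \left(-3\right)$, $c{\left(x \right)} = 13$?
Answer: $433401$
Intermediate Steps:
$U{\left(w \right)} = 26$
$K = 443736$ ($K = - 49304 \cdot 3 \left(-3\right) = \left(-49304\right) \left(-9\right) = 443736$)
$K + c{\left(29 \right)} \left(-821 + U{\left(6 \right)}\right) = 443736 + 13 \left(-821 + 26\right) = 443736 + 13 \left(-795\right) = 443736 - 10335 = 433401$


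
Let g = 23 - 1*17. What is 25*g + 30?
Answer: 180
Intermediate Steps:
g = 6 (g = 23 - 17 = 6)
25*g + 30 = 25*6 + 30 = 150 + 30 = 180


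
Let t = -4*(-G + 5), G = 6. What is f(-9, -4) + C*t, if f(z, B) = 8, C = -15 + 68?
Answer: 220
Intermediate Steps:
t = 4 (t = -4*(-1*6 + 5) = -4*(-6 + 5) = -4*(-1) = 4)
C = 53
f(-9, -4) + C*t = 8 + 53*4 = 8 + 212 = 220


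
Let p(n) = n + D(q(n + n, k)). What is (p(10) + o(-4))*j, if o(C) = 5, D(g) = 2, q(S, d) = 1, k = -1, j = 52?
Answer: 884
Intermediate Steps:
p(n) = 2 + n (p(n) = n + 2 = 2 + n)
(p(10) + o(-4))*j = ((2 + 10) + 5)*52 = (12 + 5)*52 = 17*52 = 884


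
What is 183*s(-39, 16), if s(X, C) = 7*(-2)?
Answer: -2562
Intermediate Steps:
s(X, C) = -14
183*s(-39, 16) = 183*(-14) = -2562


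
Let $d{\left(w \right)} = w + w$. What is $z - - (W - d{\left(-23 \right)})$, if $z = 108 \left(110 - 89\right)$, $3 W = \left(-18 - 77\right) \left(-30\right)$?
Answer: $3264$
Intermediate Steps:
$d{\left(w \right)} = 2 w$
$W = 950$ ($W = \frac{\left(-18 - 77\right) \left(-30\right)}{3} = \frac{\left(-95\right) \left(-30\right)}{3} = \frac{1}{3} \cdot 2850 = 950$)
$z = 2268$ ($z = 108 \left(110 - 89\right) = 108 \cdot 21 = 2268$)
$z - - (W - d{\left(-23 \right)}) = 2268 - - (950 - 2 \left(-23\right)) = 2268 - - (950 - -46) = 2268 - - (950 + 46) = 2268 - \left(-1\right) 996 = 2268 - -996 = 2268 + 996 = 3264$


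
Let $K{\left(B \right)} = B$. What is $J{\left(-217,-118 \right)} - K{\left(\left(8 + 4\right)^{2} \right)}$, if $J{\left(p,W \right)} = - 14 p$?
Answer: $2894$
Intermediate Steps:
$J{\left(-217,-118 \right)} - K{\left(\left(8 + 4\right)^{2} \right)} = \left(-14\right) \left(-217\right) - \left(8 + 4\right)^{2} = 3038 - 12^{2} = 3038 - 144 = 2894$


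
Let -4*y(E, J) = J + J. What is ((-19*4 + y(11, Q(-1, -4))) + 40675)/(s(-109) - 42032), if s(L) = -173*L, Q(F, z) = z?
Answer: -40601/23175 ≈ -1.7519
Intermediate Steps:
y(E, J) = -J/2 (y(E, J) = -(J + J)/4 = -J/2)
((-19*4 + y(11, Q(-1, -4))) + 40675)/(s(-109) - 42032) = ((-19*4 - ½*(-4)) + 40675)/(-173*(-109) - 42032) = ((-76 + 2) + 40675)/(18857 - 42032) = (-74 + 40675)/(-23175) = 40601*(-1/23175) = -40601/23175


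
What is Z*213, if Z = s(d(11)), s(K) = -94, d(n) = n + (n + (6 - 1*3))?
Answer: -20022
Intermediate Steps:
d(n) = 3 + 2*n (d(n) = n + (n + (6 - 3)) = n + (n + 3) = n + (3 + n) = 3 + 2*n)
Z = -94
Z*213 = -94*213 = -20022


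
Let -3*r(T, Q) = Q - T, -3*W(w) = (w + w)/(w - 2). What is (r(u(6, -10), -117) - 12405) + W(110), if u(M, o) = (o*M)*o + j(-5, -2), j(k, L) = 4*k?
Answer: -986041/81 ≈ -12173.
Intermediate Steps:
u(M, o) = -20 + M*o² (u(M, o) = (o*M)*o + 4*(-5) = (M*o)*o - 20 = M*o² - 20 = -20 + M*o²)
W(w) = -2*w/(3*(-2 + w)) (W(w) = -(w + w)/(3*(w - 2)) = -2*w/(3*(-2 + w)))
r(T, Q) = -Q/3 + T/3 (r(T, Q) = -(Q - T)/3 = -Q/3 + T/3)
(r(u(6, -10), -117) - 12405) + W(110) = ((-⅓*(-117) + (-20 + 6*(-10)²)/3) - 12405) - 2*110/(-6 + 3*110) = ((39 + (-20 + 6*100)/3) - 12405) - 2*110/(-6 + 330) = ((39 + (-20 + 600)/3) - 12405) - 2*110/324 = ((39 + (⅓)*580) - 12405) - 2*110*1/324 = ((39 + 580/3) - 12405) - 55/81 = (697/3 - 12405) - 55/81 = -36518/3 - 55/81 = -986041/81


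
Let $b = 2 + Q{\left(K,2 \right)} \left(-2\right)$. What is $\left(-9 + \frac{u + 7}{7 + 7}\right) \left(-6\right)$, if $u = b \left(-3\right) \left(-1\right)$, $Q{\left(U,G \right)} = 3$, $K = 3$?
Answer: $\frac{393}{7} \approx 56.143$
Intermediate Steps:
$b = -4$ ($b = 2 + 3 \left(-2\right) = 2 - 6 = -4$)
$u = -12$ ($u = \left(-4\right) \left(-3\right) \left(-1\right) = 12 \left(-1\right) = -12$)
$\left(-9 + \frac{u + 7}{7 + 7}\right) \left(-6\right) = \left(-9 + \frac{-12 + 7}{7 + 7}\right) \left(-6\right) = \left(-9 - \frac{5}{14}\right) \left(-6\right) = \left(- \frac{131}{14}\right) \left(-6\right) = \frac{393}{7}$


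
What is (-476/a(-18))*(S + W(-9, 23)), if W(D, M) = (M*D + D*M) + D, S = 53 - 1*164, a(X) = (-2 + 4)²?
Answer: 63546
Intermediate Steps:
a(X) = 4 (a(X) = 2² = 4)
S = -111 (S = 53 - 164 = -111)
W(D, M) = D + 2*D*M (W(D, M) = (D*M + D*M) + D = 2*D*M + D = D + 2*D*M)
(-476/a(-18))*(S + W(-9, 23)) = (-476/4)*(-111 - 9*(1 + 2*23)) = (-476*¼)*(-111 - 9*(1 + 46)) = -119*(-111 - 9*47) = -119*(-111 - 423) = -119*(-534) = 63546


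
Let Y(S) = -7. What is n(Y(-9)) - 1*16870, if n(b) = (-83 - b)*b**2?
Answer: -20594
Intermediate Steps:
n(b) = b**2*(-83 - b)
n(Y(-9)) - 1*16870 = (-7)**2*(-83 - 1*(-7)) - 1*16870 = 49*(-83 + 7) - 16870 = 49*(-76) - 16870 = -3724 - 16870 = -20594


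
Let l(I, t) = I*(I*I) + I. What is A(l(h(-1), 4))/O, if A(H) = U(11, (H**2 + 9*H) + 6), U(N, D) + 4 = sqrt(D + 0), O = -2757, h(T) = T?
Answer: 4/2757 - 2*I*sqrt(2)/2757 ≈ 0.0014509 - 0.0010259*I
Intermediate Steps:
l(I, t) = I + I**3 (l(I, t) = I*I**2 + I = I**3 + I = I + I**3)
U(N, D) = -4 + sqrt(D) (U(N, D) = -4 + sqrt(D + 0) = -4 + sqrt(D))
A(H) = -4 + sqrt(6 + H**2 + 9*H) (A(H) = -4 + sqrt((H**2 + 9*H) + 6) = -4 + sqrt(6 + H**2 + 9*H))
A(l(h(-1), 4))/O = (-4 + sqrt(6 + (-1 + (-1)**3)**2 + 9*(-1 + (-1)**3)))/(-2757) = (-4 + sqrt(6 + (-1 - 1)**2 + 9*(-1 - 1)))*(-1/2757) = (-4 + sqrt(6 + (-2)**2 + 9*(-2)))*(-1/2757) = (-4 + sqrt(6 + 4 - 18))*(-1/2757) = (-4 + sqrt(-8))*(-1/2757) = (-4 + 2*I*sqrt(2))*(-1/2757) = 4/2757 - 2*I*sqrt(2)/2757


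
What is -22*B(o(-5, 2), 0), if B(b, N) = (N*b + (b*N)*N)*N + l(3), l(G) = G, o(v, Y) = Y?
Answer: -66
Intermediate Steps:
B(b, N) = 3 + N*(N*b + b*N²) (B(b, N) = (N*b + (b*N)*N)*N + 3 = (N*b + (N*b)*N)*N + 3 = (N*b + b*N²)*N + 3 = N*(N*b + b*N²) + 3 = 3 + N*(N*b + b*N²))
-22*B(o(-5, 2), 0) = -22*(3 + 2*0² + 2*0³) = -22*(3 + 2*0 + 2*0) = -22*(3 + 0 + 0) = -22*3 = -66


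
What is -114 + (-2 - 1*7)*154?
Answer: -1500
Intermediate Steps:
-114 + (-2 - 1*7)*154 = -114 + (-2 - 7)*154 = -114 - 9*154 = -114 - 1386 = -1500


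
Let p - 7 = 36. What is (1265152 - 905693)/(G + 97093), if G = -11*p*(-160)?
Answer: 359459/172773 ≈ 2.0805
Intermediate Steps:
p = 43 (p = 7 + 36 = 43)
G = 75680 (G = -11*43*(-160) = -473*(-160) = 75680)
(1265152 - 905693)/(G + 97093) = (1265152 - 905693)/(75680 + 97093) = 359459/172773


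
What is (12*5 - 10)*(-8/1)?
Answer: -400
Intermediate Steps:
(12*5 - 10)*(-8/1) = (60 - 10)*(-8*1) = 50*(-8) = -400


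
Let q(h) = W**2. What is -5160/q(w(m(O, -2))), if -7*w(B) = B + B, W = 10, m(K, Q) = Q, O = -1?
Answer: -258/5 ≈ -51.600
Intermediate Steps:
w(B) = -2*B/7 (w(B) = -(B + B)/7 = -2*B/7)
q(h) = 100 (q(h) = 10**2 = 100)
-5160/q(w(m(O, -2))) = -5160/100 = -5160*1/100 = -258/5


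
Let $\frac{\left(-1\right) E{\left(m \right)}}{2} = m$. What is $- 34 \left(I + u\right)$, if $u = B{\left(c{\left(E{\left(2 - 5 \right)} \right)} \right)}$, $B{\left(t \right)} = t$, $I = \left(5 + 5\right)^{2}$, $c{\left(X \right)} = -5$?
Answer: $-3230$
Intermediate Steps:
$E{\left(m \right)} = - 2 m$
$I = 100$ ($I = 10^{2} = 100$)
$u = -5$
$- 34 \left(I + u\right) = - 34 \left(100 - 5\right) = \left(-34\right) 95 = -3230$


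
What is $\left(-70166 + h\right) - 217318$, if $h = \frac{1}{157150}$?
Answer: $- \frac{45178110599}{157150} \approx -2.8748 \cdot 10^{5}$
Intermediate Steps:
$h = \frac{1}{157150} \approx 6.3633 \cdot 10^{-6}$
$\left(-70166 + h\right) - 217318 = \left(-70166 + \frac{1}{157150}\right) - 217318 = - \frac{11026586899}{157150} - 217318 = - \frac{45178110599}{157150}$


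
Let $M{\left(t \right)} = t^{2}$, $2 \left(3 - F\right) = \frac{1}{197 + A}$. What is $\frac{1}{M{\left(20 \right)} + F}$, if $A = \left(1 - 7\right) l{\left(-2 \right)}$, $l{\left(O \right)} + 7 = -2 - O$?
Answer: $\frac{478}{192633} \approx 0.0024814$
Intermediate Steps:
$l{\left(O \right)} = -9 - O$ ($l{\left(O \right)} = -7 - \left(2 + O\right) = -9 - O$)
$A = 42$ ($A = \left(1 - 7\right) \left(-9 - -2\right) = - 6 \left(-9 + 2\right) = \left(-6\right) \left(-7\right) = 42$)
$F = \frac{1433}{478}$ ($F = 3 - \frac{1}{2 \left(197 + 42\right)} = 3 - \frac{1}{2 \cdot 239} = 3 - \frac{1}{478} = \frac{1433}{478} \approx 2.9979$)
$\frac{1}{M{\left(20 \right)} + F} = \frac{1}{20^{2} + \frac{1433}{478}} = \frac{1}{400 + \frac{1433}{478}} = \frac{1}{\frac{192633}{478}} = \frac{478}{192633}$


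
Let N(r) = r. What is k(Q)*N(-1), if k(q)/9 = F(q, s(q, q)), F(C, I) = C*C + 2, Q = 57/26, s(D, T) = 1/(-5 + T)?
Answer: -41409/676 ≈ -61.256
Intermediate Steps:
Q = 57/26 (Q = 57*(1/26) = 57/26 ≈ 2.1923)
F(C, I) = 2 + C² (F(C, I) = C² + 2 = 2 + C²)
k(q) = 18 + 9*q² (k(q) = 9*(2 + q²) = 18 + 9*q²)
k(Q)*N(-1) = (18 + 9*(57/26)²)*(-1) = (18 + 9*(3249/676))*(-1) = (18 + 29241/676)*(-1) = (41409/676)*(-1) = -41409/676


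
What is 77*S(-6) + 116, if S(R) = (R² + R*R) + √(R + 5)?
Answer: 5660 + 77*I ≈ 5660.0 + 77.0*I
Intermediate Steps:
S(R) = √(5 + R) + 2*R² (S(R) = (R² + R²) + √(5 + R) = 2*R² + √(5 + R) = √(5 + R) + 2*R²)
77*S(-6) + 116 = 77*(√(5 - 6) + 2*(-6)²) + 116 = 77*(√(-1) + 2*36) + 116 = 77*(I + 72) + 116 = 77*(72 + I) + 116 = (5544 + 77*I) + 116 = 5660 + 77*I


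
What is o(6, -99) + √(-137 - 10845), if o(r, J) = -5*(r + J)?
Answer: 465 + 17*I*√38 ≈ 465.0 + 104.8*I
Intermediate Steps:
o(r, J) = -5*J - 5*r (o(r, J) = -5*(J + r) = -5*J - 5*r)
o(6, -99) + √(-137 - 10845) = (-5*(-99) - 5*6) + √(-137 - 10845) = (495 - 30) + √(-10982) = 465 + 17*I*√38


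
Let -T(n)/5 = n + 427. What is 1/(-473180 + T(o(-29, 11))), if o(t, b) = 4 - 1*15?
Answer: -1/475260 ≈ -2.1041e-6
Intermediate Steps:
o(t, b) = -11 (o(t, b) = 4 - 15 = -11)
T(n) = -2135 - 5*n (T(n) = -5*(n + 427) = -5*(427 + n) = -2135 - 5*n)
1/(-473180 + T(o(-29, 11))) = 1/(-473180 + (-2135 - 5*(-11))) = 1/(-473180 + (-2135 + 55)) = 1/(-473180 - 2080) = 1/(-475260) = -1/475260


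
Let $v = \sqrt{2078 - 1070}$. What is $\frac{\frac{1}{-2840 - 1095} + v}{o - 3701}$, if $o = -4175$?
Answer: $\frac{1}{30992060} - \frac{3 \sqrt{7}}{1969} \approx -0.0040311$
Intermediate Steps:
$v = 12 \sqrt{7}$ ($v = \sqrt{1008} = 12 \sqrt{7} \approx 31.749$)
$\frac{\frac{1}{-2840 - 1095} + v}{o - 3701} = \frac{\frac{1}{-2840 - 1095} + 12 \sqrt{7}}{-4175 - 3701} = \frac{\frac{1}{-3935} + 12 \sqrt{7}}{-7876} = \left(- \frac{1}{3935} + 12 \sqrt{7}\right) \left(- \frac{1}{7876}\right) = \frac{1}{30992060} - \frac{3 \sqrt{7}}{1969}$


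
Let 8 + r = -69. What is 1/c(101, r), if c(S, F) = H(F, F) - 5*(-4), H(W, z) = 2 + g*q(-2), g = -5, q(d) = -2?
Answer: 1/32 ≈ 0.031250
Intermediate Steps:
r = -77 (r = -8 - 69 = -77)
H(W, z) = 12 (H(W, z) = 2 - 5*(-2) = 2 + 10 = 12)
c(S, F) = 32 (c(S, F) = 12 - 5*(-4) = 12 + 20 = 32)
1/c(101, r) = 1/32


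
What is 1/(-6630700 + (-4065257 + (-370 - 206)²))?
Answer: -1/10364181 ≈ -9.6486e-8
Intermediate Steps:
1/(-6630700 + (-4065257 + (-370 - 206)²)) = 1/(-6630700 + (-4065257 + (-576)²)) = 1/(-6630700 + (-4065257 + 331776)) = 1/(-6630700 - 3733481) = 1/(-10364181) = -1/10364181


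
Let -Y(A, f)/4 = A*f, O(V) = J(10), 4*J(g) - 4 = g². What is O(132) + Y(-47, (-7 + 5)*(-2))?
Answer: 778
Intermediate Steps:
J(g) = 1 + g²/4
O(V) = 26 (O(V) = 1 + (¼)*10² = 1 + (¼)*100 = 1 + 25 = 26)
Y(A, f) = -4*A*f
O(132) + Y(-47, (-7 + 5)*(-2)) = 26 - 4*(-47)*(-7 + 5)*(-2) = 26 - 4*(-47)*(-2*(-2)) = 26 - 4*(-47)*4 = 26 + 752 = 778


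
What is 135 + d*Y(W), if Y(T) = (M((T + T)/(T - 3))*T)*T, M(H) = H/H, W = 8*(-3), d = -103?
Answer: -59193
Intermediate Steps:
W = -24
M(H) = 1
Y(T) = T² (Y(T) = (1*T)*T = T*T = T²)
135 + d*Y(W) = 135 - 103*(-24)² = 135 - 103*576 = 135 - 59328 = -59193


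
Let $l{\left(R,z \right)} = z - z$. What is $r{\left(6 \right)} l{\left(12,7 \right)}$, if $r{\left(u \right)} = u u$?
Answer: $0$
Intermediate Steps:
$l{\left(R,z \right)} = 0$
$r{\left(u \right)} = u^{2}$
$r{\left(6 \right)} l{\left(12,7 \right)} = 6^{2} \cdot 0 = 36 \cdot 0 = 0$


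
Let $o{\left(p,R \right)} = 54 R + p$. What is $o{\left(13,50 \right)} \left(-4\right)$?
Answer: $-10852$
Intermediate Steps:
$o{\left(p,R \right)} = p + 54 R$
$o{\left(13,50 \right)} \left(-4\right) = \left(13 + 54 \cdot 50\right) \left(-4\right) = \left(13 + 2700\right) \left(-4\right) = 2713 \left(-4\right) = -10852$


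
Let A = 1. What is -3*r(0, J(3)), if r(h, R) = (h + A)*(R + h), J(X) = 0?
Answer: 0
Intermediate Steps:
r(h, R) = (1 + h)*(R + h) (r(h, R) = (h + 1)*(R + h) = (1 + h)*(R + h))
-3*r(0, J(3)) = -3*(0 + 0 + 0**2 + 0*0) = -3*(0 + 0 + 0 + 0) = -3*0 = 0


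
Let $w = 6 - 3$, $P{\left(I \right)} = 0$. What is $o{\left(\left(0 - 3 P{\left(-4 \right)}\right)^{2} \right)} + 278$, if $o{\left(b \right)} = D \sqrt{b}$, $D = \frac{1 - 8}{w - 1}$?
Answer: $278$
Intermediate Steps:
$w = 3$
$D = - \frac{7}{2}$ ($D = \frac{1 - 8}{3 - 1} = - \frac{7}{2} \approx -3.5$)
$o{\left(b \right)} = - \frac{7 \sqrt{b}}{2}$
$o{\left(\left(0 - 3 P{\left(-4 \right)}\right)^{2} \right)} + 278 = - \frac{7 \sqrt{\left(0 - 0\right)^{2}}}{2} + 278 = - \frac{7 \sqrt{\left(0 + 0\right)^{2}}}{2} + 278 = - \frac{7 \sqrt{0^{2}}}{2} + 278 = - \frac{7 \sqrt{0}}{2} + 278 = \left(- \frac{7}{2}\right) 0 + 278 = 0 + 278 = 278$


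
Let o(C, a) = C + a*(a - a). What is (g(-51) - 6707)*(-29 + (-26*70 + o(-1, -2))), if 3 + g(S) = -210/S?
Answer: 210900000/17 ≈ 1.2406e+7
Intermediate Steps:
g(S) = -3 - 210/S
o(C, a) = C (o(C, a) = C + a*0 = C + 0 = C)
(g(-51) - 6707)*(-29 + (-26*70 + o(-1, -2))) = ((-3 - 210/(-51)) - 6707)*(-29 + (-26*70 - 1)) = ((-3 - 210*(-1/51)) - 6707)*(-29 + (-1820 - 1)) = ((-3 + 70/17) - 6707)*(-29 - 1821) = (19/17 - 6707)*(-1850) = -114000/17*(-1850) = 210900000/17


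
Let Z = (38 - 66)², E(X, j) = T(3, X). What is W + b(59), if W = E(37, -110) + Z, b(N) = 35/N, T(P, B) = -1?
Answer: 46232/59 ≈ 783.59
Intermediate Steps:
E(X, j) = -1
Z = 784 (Z = (-28)² = 784)
W = 783 (W = -1 + 784 = 783)
W + b(59) = 783 + 35/59 = 46232/59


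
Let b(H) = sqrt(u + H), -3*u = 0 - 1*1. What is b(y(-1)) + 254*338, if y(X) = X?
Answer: 85852 + I*sqrt(6)/3 ≈ 85852.0 + 0.8165*I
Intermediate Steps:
u = 1/3 (u = -(0 - 1*1)/3 = -(0 - 1)/3 = -1/3*(-1) = 1/3 ≈ 0.33333)
b(H) = sqrt(1/3 + H)
b(y(-1)) + 254*338 = sqrt(3 + 9*(-1))/3 + 254*338 = sqrt(3 - 9)/3 + 85852 = sqrt(-6)/3 + 85852 = (I*sqrt(6))/3 + 85852 = I*sqrt(6)/3 + 85852 = 85852 + I*sqrt(6)/3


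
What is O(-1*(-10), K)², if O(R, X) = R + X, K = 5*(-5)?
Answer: 225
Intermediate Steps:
K = -25
O(-1*(-10), K)² = (-1*(-10) - 25)² = (10 - 25)² = (-15)² = 225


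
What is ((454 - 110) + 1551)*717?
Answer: 1358715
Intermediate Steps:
((454 - 110) + 1551)*717 = (344 + 1551)*717 = 1895*717 = 1358715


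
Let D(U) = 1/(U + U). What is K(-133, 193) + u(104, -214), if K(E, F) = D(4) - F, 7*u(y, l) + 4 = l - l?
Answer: -10833/56 ≈ -193.45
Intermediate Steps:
D(U) = 1/(2*U)
u(y, l) = -4/7 (u(y, l) = -4/7 + (l - l)/7 = -4/7 + (⅐)*0 = -4/7 + 0 = -4/7)
K(E, F) = ⅛ - F (K(E, F) = (½)/4 - F = (½)*(¼) - F = ⅛ - F)
K(-133, 193) + u(104, -214) = (⅛ - 1*193) - 4/7 = (⅛ - 193) - 4/7 = -1543/8 - 4/7 = -10833/56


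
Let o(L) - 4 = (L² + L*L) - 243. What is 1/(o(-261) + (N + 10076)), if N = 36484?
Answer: 1/182563 ≈ 5.4776e-6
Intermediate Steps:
o(L) = -239 + 2*L² (o(L) = 4 + ((L² + L*L) - 243) = 4 + ((L² + L²) - 243) = 4 + (2*L² - 243) = 4 + (-243 + 2*L²) = -239 + 2*L²)
1/(o(-261) + (N + 10076)) = 1/((-239 + 2*(-261)²) + (36484 + 10076)) = 1/((-239 + 2*68121) + 46560) = 1/((-239 + 136242) + 46560) = 1/(136003 + 46560) = 1/182563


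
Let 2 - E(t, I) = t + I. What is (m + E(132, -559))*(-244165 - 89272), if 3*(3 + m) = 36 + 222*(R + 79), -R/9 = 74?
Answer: 14337791000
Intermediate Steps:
R = -666 (R = -9*74 = -666)
m = -43429 (m = -3 + (36 + 222*(-666 + 79))/3 = -3 + (36 + 222*(-587))/3 = -3 + (36 - 130314)/3 = -3 + (⅓)*(-130278) = -3 - 43426 = -43429)
E(t, I) = 2 - I - t (E(t, I) = 2 - (t + I) = 2 - (I + t) = 2 + (-I - t) = 2 - I - t)
(m + E(132, -559))*(-244165 - 89272) = (-43429 + (2 - 1*(-559) - 1*132))*(-244165 - 89272) = (-43429 + (2 + 559 - 132))*(-333437) = (-43429 + 429)*(-333437) = -43000*(-333437) = 14337791000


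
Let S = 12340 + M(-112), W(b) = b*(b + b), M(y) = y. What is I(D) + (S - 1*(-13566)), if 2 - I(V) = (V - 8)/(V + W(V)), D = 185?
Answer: 1770508283/68635 ≈ 25796.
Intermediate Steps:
W(b) = 2*b² (W(b) = b*(2*b) = 2*b²)
S = 12228 (S = 12340 - 112 = 12228)
I(V) = 2 - (-8 + V)/(V + 2*V²) (I(V) = 2 - (V - 8)/(V + 2*V²) = 2 - (-8 + V)/(V + 2*V²))
I(D) + (S - 1*(-13566)) = (8 + 185 + 4*185²)/(185*(1 + 2*185)) + (12228 - 1*(-13566)) = (8 + 185 + 4*34225)/(185*(1 + 370)) + (12228 + 13566) = (1/185)*(8 + 185 + 136900)/371 + 25794 = (1/185)*(1/371)*137093 + 25794 = 137093/68635 + 25794 = 1770508283/68635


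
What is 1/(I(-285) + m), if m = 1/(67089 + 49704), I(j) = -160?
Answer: -116793/18686879 ≈ -0.0062500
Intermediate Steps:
m = 1/116793 ≈ 8.5622e-6
1/(I(-285) + m) = 1/(-160 + 1/116793) = 1/(-18686879/116793) = -116793/18686879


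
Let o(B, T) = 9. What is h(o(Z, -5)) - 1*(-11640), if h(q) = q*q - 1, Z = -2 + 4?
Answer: 11720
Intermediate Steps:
Z = 2
h(q) = -1 + q² (h(q) = q² - 1 = -1 + q²)
h(o(Z, -5)) - 1*(-11640) = (-1 + 9²) - 1*(-11640) = (-1 + 81) + 11640 = 80 + 11640 = 11720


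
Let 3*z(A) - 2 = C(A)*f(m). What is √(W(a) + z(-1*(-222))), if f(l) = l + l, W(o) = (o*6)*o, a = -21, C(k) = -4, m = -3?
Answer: 2*√5973/3 ≈ 51.523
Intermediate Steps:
W(o) = 6*o² (W(o) = (6*o)*o = 6*o²)
f(l) = 2*l
z(A) = 26/3 (z(A) = ⅔ + (-8*(-3))/3 = ⅔ + (-4*(-6))/3 = ⅔ + (⅓)*24 = ⅔ + 8 = 26/3)
√(W(a) + z(-1*(-222))) = √(6*(-21)² + 26/3) = √(6*441 + 26/3) = √(2646 + 26/3) = √(7964/3) = 2*√5973/3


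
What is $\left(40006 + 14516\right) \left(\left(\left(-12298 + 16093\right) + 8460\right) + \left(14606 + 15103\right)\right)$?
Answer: $2287961208$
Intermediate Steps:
$\left(40006 + 14516\right) \left(\left(\left(-12298 + 16093\right) + 8460\right) + \left(14606 + 15103\right)\right) = 54522 \left(\left(3795 + 8460\right) + 29709\right) = 54522 \left(12255 + 29709\right) = 54522 \cdot 41964 = 2287961208$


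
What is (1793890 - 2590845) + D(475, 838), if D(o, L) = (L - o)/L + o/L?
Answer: -796954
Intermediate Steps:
D(o, L) = o/L + (L - o)/L (D(o, L) = (L - o)/L + o/L = o/L + (L - o)/L)
(1793890 - 2590845) + D(475, 838) = (1793890 - 2590845) + 1 = -796955 + 1 = -796954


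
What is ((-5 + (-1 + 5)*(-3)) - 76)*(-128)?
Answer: 11904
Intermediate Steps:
((-5 + (-1 + 5)*(-3)) - 76)*(-128) = ((-5 + 4*(-3)) - 76)*(-128) = ((-5 - 12) - 76)*(-128) = (-17 - 76)*(-128) = -93*(-128) = 11904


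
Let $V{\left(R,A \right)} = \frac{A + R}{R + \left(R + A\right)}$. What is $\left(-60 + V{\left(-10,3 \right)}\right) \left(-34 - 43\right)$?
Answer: $\frac{78001}{17} \approx 4588.3$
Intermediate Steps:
$V{\left(R,A \right)} = \frac{A + R}{A + 2 R}$ ($V{\left(R,A \right)} = \frac{A + R}{R + \left(A + R\right)} = \frac{A + R}{A + 2 R}$)
$\left(-60 + V{\left(-10,3 \right)}\right) \left(-34 - 43\right) = \left(-60 + \frac{3 - 10}{3 + 2 \left(-10\right)}\right) \left(-34 - 43\right) = \left(-60 + \frac{1}{3 - 20} \left(-7\right)\right) \left(-34 - 43\right) = \left(-60 + \frac{1}{-17} \left(-7\right)\right) \left(-77\right) = \left(-60 - - \frac{7}{17}\right) \left(-77\right) = \left(-60 + \frac{7}{17}\right) \left(-77\right) = \left(- \frac{1013}{17}\right) \left(-77\right) = \frac{78001}{17}$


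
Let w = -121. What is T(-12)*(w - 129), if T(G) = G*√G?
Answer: 6000*I*√3 ≈ 10392.0*I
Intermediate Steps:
T(G) = G^(3/2)
T(-12)*(w - 129) = (-12)^(3/2)*(-121 - 129) = -24*I*√3*(-250) = 6000*I*√3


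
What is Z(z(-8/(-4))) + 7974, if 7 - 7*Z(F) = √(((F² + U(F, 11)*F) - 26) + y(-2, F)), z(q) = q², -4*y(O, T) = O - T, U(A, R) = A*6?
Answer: 7975 - 5*√14/14 ≈ 7973.7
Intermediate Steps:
U(A, R) = 6*A
y(O, T) = -O/4 + T/4 (y(O, T) = -(O - T)/4 = -O/4 + T/4)
Z(F) = 1 - √(-51/2 + 7*F² + F/4)/7 (Z(F) = 1 - √(((F² + (6*F)*F) - 26) + (-¼*(-2) + F/4))/7 = 1 - √(((F² + 6*F²) - 26) + (½ + F/4))/7 = 1 - √((7*F² - 26) + (½ + F/4))/7 = 1 - √((-26 + 7*F²) + (½ + F/4))/7 = 1 - √(-51/2 + 7*F² + F/4)/7)
Z(z(-8/(-4))) + 7974 = (1 - √(-102 + (-8/(-4))² + 28*((-8/(-4))²)²)/14) + 7974 = (1 - √(-102 + (-8*(-¼))² + 28*((-8*(-¼))²)²)/14) + 7974 = (1 - √(-102 + 2² + 28*(2²)²)/14) + 7974 = (1 - √(-102 + 4 + 28*4²)/14) + 7974 = (1 - √(-102 + 4 + 28*16)/14) + 7974 = (1 - √(-102 + 4 + 448)/14) + 7974 = (1 - 5*√14/14) + 7974 = 7975 - 5*√14/14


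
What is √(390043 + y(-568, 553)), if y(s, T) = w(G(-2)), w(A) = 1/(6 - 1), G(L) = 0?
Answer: 2*√2437770/5 ≈ 624.53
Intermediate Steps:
w(A) = ⅕ (w(A) = 1/5 = ⅕)
y(s, T) = ⅕
√(390043 + y(-568, 553)) = √(390043 + ⅕) = √(1950216/5) = 2*√2437770/5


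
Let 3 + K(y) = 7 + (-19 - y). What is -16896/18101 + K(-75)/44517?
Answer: -250357724/268600739 ≈ -0.93208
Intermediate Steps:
K(y) = -15 - y (K(y) = -3 + (7 + (-19 - y)) = -3 + (-12 - y) = -15 - y)
-16896/18101 + K(-75)/44517 = -16896/18101 + (-15 - 1*(-75))/44517 = -16896*1/18101 + (-15 + 75)*(1/44517) = -16896/18101 + 60*(1/44517) = -16896/18101 + 20/14839 = -250357724/268600739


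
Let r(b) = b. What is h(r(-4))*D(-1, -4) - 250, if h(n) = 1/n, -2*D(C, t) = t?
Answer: -501/2 ≈ -250.50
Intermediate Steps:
D(C, t) = -t/2
h(r(-4))*D(-1, -4) - 250 = (-½*(-4))/(-4) - 250 = -¼*2 - 250 = -½ - 250 = -501/2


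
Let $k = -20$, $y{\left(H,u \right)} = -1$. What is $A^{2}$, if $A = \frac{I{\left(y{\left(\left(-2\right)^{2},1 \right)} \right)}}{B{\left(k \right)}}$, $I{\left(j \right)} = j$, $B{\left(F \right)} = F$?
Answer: $\frac{1}{400} \approx 0.0025$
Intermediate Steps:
$A = \frac{1}{20}$ ($A = - \frac{1}{-20} = \left(-1\right) \left(- \frac{1}{20}\right) = \frac{1}{20} \approx 0.05$)
$A^{2} = \left(\frac{1}{20}\right)^{2} = \frac{1}{400}$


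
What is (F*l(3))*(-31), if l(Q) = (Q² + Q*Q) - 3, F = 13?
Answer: -6045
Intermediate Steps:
l(Q) = -3 + 2*Q² (l(Q) = (Q² + Q²) - 3 = 2*Q² - 3 = -3 + 2*Q²)
(F*l(3))*(-31) = (13*(-3 + 2*3²))*(-31) = (13*(-3 + 2*9))*(-31) = (13*(-3 + 18))*(-31) = (13*15)*(-31) = 195*(-31) = -6045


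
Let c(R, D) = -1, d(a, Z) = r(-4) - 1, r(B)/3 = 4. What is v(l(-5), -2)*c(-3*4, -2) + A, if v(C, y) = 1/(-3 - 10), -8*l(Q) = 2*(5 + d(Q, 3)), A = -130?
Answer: -1689/13 ≈ -129.92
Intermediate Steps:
r(B) = 12 (r(B) = 3*4 = 12)
d(a, Z) = 11 (d(a, Z) = 12 - 1 = 11)
l(Q) = -4 (l(Q) = -(5 + 11)/4 = -16/4 = -1/8*32 = -4)
v(C, y) = -1/13 (v(C, y) = 1/(-13) = -1/13)
v(l(-5), -2)*c(-3*4, -2) + A = -1/13*(-1) - 130 = 1/13 - 130 = -1689/13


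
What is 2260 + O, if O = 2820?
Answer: 5080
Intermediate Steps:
2260 + O = 2260 + 2820 = 5080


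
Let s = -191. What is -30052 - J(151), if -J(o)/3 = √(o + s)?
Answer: -30052 + 6*I*√10 ≈ -30052.0 + 18.974*I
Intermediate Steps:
J(o) = -3*√(-191 + o) (J(o) = -3*√(o - 191) = -3*√(-191 + o))
-30052 - J(151) = -30052 - (-3)*√(-191 + 151) = -30052 - (-3)*√(-40) = -30052 - (-3)*2*I*√10 = -30052 - (-6)*I*√10 = -30052 + 6*I*√10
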